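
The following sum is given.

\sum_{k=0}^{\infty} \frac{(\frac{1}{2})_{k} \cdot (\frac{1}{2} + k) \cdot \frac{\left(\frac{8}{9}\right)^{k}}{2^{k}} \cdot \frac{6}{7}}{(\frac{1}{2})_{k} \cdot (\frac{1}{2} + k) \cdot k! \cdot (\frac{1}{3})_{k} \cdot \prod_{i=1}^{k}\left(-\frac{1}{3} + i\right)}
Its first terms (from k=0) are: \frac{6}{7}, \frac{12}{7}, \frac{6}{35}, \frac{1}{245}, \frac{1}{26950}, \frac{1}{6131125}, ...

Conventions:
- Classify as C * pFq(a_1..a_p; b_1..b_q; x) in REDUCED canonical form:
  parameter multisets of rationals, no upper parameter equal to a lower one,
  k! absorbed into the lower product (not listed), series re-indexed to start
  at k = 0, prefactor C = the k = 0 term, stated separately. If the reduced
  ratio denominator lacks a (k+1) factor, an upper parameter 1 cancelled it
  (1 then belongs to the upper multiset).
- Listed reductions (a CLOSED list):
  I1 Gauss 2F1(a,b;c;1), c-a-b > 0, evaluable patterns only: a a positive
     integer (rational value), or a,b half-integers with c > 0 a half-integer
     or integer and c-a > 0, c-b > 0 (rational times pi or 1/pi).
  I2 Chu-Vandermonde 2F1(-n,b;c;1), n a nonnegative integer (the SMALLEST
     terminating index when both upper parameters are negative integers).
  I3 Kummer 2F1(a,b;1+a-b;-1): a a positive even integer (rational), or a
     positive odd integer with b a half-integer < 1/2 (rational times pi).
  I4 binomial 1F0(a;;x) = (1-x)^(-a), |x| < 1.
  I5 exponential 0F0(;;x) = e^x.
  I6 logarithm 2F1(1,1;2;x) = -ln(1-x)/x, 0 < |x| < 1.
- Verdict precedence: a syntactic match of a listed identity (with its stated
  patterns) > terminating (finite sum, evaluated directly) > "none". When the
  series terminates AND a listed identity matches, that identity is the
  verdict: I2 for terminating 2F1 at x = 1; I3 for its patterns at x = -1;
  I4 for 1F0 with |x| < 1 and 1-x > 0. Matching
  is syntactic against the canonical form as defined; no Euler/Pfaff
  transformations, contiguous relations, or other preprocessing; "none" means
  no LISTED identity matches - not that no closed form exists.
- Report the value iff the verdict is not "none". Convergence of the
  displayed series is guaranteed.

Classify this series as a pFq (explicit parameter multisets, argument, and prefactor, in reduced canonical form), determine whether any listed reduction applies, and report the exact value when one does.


With C = \frac{6}{7}: the canonical form is 0F2(-; \frac{1}{3}, \frac{2}{3}; \frac{4}{9}). Verdict: none. No listed pattern accepts 0F2(-; \frac{1}{3}, \frac{2}{3}; \frac{4}{9}).

Key observation: from the first term \frac{6}{7}: the lower running product (prefactor 6/7) is a rising factorial.
Step ratio: r(k) = \frac{4}{9} * 1 / [(k+\frac{1}{3}) (k+\frac{2}{3}) (k+1)] - rational in k, leading ratio \frac{4}{9}; with t_0 = \frac{6}{7}, classification follows.


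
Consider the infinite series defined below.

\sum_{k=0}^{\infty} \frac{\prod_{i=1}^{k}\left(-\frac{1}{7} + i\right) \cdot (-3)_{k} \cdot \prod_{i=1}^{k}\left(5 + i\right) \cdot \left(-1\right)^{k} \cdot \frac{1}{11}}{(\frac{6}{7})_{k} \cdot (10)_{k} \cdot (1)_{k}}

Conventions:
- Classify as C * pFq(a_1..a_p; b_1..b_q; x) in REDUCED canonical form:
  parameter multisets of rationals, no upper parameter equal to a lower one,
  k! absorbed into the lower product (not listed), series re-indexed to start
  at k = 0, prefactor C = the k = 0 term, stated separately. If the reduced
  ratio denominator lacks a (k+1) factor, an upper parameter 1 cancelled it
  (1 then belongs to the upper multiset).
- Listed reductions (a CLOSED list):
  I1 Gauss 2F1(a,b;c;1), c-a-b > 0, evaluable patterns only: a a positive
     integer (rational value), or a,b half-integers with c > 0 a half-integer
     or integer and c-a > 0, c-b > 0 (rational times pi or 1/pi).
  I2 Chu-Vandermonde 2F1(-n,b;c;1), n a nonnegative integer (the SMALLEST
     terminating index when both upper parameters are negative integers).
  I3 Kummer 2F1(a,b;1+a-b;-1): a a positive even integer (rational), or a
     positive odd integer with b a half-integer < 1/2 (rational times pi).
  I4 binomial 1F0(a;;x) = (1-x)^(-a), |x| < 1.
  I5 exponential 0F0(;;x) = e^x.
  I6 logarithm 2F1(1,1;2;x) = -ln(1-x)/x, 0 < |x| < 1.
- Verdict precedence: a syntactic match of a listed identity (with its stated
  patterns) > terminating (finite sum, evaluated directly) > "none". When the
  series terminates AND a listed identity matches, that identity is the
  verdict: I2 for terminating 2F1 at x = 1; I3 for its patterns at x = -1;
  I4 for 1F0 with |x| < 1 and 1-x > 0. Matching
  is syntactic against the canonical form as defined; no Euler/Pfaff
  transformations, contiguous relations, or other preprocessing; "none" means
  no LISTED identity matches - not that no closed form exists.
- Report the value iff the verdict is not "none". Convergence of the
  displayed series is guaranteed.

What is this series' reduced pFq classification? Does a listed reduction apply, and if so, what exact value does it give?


The series (x = -1) is 2F1: upper {-3, 6}, lower {10}, prefactor \frac{1}{11}. Verdict at x = -1: Kummer's theorem (I3) matches (x = -1; c = 10 equals 1+a-b for upper {-3, 6}: listed pattern). Exact value: \frac{21}{55}.

Structural cue: x = -1 and the running product (C = 1/11) telescopes to a rising factorial.
Step ratio: r(k) = -1 * (k-3) (k+6) / [(k+10) (k+1)] - rational in k. x = -1; t_0 = \frac{1}{11}; negate the roots.


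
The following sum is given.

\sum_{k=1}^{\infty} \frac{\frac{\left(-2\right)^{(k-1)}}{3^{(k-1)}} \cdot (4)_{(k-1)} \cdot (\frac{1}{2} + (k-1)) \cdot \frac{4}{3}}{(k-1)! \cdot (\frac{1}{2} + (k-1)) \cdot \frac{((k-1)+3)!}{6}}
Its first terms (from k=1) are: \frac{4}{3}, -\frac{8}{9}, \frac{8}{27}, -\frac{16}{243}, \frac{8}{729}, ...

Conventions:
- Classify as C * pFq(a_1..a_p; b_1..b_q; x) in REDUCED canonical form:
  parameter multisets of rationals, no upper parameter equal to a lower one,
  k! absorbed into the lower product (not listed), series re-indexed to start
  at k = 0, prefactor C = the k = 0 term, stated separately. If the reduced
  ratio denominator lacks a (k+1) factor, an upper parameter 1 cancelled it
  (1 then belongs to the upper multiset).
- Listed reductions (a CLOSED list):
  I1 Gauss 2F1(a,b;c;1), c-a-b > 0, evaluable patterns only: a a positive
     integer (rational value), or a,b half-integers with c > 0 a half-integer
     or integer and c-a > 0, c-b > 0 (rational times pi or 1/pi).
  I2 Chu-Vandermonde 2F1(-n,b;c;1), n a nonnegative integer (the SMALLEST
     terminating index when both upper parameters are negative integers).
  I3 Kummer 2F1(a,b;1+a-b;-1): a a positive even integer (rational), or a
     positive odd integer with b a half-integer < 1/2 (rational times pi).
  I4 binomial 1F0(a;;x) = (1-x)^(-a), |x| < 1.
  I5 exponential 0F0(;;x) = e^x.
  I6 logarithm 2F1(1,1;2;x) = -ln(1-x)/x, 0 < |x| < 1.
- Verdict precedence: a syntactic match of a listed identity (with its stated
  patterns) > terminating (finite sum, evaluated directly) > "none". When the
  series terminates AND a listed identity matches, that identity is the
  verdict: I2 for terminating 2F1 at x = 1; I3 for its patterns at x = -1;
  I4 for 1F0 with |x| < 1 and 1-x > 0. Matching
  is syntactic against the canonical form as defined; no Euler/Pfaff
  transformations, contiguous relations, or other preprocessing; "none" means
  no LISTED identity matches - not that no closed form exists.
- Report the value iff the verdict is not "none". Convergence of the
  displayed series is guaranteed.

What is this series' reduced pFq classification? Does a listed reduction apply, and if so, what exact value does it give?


The series (x = -\frac{2}{3}) is 0F0: upper {-}, lower {-}, prefactor \frac{4}{3}. Verdict at x = -\frac{2}{3}: the exponential series (I5) matches (the 0F0 exponential series at x = -\frac{2}{3}). Hence: \frac{4}{3} \cdot e^{-\frac{2}{3}}.

Key step: from the first term \frac{4}{3}: the parameter 4 appears in both the upper and lower lists and cancels (alongside the other common factor).
Ratio: r(k) = -\frac{2}{3} * 1 / [(k+1)] - rational in k. x = -\frac{2}{3}; t_0 = \frac{4}{3}; negate the roots.


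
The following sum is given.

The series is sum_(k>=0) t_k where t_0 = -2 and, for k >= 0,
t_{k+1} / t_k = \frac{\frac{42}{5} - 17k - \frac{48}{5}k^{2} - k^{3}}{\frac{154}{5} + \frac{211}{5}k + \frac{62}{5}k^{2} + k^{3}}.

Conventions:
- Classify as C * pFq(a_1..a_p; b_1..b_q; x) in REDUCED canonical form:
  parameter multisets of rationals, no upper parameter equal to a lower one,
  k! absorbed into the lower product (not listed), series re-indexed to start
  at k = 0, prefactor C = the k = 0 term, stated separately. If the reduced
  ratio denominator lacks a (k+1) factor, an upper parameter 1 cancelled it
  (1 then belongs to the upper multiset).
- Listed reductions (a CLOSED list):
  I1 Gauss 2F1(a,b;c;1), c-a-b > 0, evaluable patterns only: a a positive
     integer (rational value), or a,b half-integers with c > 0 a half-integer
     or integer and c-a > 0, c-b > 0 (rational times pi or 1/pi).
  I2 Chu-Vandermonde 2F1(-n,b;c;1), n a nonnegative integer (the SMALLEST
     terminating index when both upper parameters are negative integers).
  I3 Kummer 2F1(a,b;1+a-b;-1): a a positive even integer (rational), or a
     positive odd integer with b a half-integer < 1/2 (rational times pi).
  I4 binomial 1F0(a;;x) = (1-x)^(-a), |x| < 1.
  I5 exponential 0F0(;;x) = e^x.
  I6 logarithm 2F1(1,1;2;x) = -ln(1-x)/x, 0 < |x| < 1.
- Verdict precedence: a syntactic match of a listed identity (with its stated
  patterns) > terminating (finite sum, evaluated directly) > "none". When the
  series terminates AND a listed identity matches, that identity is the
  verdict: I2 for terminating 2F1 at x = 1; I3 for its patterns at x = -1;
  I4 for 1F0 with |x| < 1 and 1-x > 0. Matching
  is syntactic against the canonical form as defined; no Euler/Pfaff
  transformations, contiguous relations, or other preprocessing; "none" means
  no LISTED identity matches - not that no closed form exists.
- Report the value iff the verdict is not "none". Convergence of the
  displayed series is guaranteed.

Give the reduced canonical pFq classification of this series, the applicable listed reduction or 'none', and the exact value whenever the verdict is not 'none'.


First insight: with t_0 = -2, the parameter 7 appears in both the upper and lower lists and cancels.
Term ratio: r(k) = -1 * (k-\frac{2}{5}) (k+3) / [(k+\frac{22}{5}) (k+1)] - poly over poly, x = -1 from leading terms; C = -2 at k = 0.

At argument -1: a 2F1 with upper {-\frac{2}{5}, 3}, lower {\frac{22}{5}}, scaled by C = -2. Verdict: none. Every listed pattern misses the 2F1 form at -1, upper {-\frac{2}{5}, 3}.


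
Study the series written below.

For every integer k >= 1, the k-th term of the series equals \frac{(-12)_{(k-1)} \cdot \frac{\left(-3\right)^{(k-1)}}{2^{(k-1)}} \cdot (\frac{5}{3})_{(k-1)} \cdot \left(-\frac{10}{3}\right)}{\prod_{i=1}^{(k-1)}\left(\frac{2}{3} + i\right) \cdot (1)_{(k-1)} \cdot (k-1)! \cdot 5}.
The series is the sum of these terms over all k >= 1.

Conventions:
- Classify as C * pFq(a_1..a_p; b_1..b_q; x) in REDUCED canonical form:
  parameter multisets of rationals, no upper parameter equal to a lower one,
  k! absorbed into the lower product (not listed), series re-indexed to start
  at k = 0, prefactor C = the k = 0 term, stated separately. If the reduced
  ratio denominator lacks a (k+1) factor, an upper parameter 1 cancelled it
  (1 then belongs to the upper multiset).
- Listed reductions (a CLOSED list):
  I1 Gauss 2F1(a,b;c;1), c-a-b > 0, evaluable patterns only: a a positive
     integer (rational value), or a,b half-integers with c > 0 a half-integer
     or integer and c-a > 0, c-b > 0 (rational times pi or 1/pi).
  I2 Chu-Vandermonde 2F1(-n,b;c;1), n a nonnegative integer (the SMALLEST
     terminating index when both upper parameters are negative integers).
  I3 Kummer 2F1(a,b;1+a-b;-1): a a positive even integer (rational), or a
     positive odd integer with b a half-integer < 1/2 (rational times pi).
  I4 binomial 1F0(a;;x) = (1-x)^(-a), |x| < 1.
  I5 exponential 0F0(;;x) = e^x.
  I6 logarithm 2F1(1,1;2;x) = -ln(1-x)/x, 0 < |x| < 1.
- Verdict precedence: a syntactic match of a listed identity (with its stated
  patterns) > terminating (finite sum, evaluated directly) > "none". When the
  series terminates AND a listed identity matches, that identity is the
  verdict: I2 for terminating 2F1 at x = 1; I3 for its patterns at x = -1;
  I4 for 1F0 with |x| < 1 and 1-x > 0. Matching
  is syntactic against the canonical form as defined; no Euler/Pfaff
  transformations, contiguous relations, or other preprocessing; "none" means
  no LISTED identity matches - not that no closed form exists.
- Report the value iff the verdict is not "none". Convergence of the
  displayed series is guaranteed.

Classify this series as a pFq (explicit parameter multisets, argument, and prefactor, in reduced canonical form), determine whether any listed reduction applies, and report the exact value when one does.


Reduced: x = -\frac{3}{2}, 1F1, upper = {-12}, lower = {1}, C = -\frac{2}{3}. Verdict: terminating - upper -12 stops the sum at k = 12; the 13 terms are added exactly. Its exact value is -\frac{3142210522763}{12111052800}.

The tell: t_0 = -\frac{2}{3} here, and the constant factors (C = -2/3, x = -3/2) combine into one prefactor.
Ratio: r(k) = -\frac{3}{2} * (k-12) / [(k+1) (k+1)] ; factor over Q: parameters, x = -\frac{3}{2}, and C = -\frac{2}{3}.


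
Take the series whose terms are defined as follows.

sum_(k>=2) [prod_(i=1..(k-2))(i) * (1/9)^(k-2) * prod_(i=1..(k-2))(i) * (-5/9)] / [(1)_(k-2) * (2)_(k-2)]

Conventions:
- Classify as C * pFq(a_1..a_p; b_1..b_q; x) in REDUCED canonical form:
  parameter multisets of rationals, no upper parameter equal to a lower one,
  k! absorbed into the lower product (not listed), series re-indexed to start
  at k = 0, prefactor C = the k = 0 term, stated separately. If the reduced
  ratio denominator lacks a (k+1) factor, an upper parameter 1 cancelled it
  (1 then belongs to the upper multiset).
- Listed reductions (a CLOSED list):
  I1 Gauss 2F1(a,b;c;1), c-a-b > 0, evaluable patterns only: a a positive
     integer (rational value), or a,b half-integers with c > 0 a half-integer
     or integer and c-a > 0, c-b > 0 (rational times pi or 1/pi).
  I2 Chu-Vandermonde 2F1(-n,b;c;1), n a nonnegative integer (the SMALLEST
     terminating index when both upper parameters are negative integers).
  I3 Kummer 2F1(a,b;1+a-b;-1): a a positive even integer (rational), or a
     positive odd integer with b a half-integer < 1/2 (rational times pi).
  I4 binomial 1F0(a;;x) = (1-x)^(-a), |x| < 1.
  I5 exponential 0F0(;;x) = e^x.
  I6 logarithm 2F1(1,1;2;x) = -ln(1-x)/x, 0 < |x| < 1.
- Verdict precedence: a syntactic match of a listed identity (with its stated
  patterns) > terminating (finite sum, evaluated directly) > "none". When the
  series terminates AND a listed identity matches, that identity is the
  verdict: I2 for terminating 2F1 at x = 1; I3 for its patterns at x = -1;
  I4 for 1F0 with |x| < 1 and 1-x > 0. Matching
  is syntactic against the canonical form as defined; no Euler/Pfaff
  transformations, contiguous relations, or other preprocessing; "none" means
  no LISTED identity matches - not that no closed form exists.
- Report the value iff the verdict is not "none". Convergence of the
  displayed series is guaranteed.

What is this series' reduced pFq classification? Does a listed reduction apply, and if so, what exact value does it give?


Canonical form: C = -5/9 times 2F1 with upper {1, 1}, lower {2}, x = 1/9. Verdict: logarithm (I6) applies (the logarithm: parameters (1,1;2), x = 1/9). Hence: 5 * ln(8/9).

Key step: x = (1/9) and the running product (prefactor -5/9) telescopes to a rising factorial.
Ratio: r(k) = (1/9) * (k+1) (k+1) / [(k+2) (k+1)] - rational in k, leading ratio (1/9); with t_0 = -5/9, classification follows.


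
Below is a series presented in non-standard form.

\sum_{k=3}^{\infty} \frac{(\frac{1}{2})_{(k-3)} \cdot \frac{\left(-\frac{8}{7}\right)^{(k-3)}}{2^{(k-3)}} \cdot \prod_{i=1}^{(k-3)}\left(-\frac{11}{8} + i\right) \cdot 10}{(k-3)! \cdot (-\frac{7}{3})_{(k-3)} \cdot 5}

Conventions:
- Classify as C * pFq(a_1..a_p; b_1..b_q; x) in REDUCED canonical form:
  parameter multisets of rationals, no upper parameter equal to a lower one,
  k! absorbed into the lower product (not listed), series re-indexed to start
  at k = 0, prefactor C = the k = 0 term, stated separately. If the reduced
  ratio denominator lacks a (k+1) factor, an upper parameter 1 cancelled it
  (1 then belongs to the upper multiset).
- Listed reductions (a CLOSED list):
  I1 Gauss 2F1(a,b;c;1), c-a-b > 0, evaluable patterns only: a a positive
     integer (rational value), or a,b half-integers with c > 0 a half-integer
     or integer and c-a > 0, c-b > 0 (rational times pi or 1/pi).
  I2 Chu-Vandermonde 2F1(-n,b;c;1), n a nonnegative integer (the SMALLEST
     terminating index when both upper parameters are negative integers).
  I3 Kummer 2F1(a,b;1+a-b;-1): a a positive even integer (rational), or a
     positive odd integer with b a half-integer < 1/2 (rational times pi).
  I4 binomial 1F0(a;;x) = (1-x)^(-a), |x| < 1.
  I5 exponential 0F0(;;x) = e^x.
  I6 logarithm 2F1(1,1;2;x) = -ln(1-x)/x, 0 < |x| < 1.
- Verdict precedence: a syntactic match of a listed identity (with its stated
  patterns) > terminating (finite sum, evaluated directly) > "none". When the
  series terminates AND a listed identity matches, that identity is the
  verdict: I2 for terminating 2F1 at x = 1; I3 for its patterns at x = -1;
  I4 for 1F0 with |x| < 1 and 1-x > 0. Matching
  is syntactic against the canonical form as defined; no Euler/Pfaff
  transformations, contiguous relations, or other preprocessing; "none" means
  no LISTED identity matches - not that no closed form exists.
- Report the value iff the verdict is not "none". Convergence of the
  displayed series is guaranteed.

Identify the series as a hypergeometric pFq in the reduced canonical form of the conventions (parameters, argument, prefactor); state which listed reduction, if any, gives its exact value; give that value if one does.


With C = 2: the canonical form is 2F1(-\frac{3}{8}, \frac{1}{2}; -\frac{7}{3}; -\frac{4}{7}). Verdict: none - this 2F1 at x = -\frac{4}{7} matches no listed pattern, and upper {-\frac{3}{8}, \frac{1}{2}} holds no stopper.

The tell: t_0 = 2 here, and the two k-th powers (C = 2, x = -4/7) combine into one argument.
Ratio: r(k) = -\frac{4}{7} * (k-\frac{3}{8}) (k+\frac{1}{2}) / [(k-\frac{7}{3}) (k+1)] - rational; roots negated = parameters, x = -\frac{4}{7}, C = 2.


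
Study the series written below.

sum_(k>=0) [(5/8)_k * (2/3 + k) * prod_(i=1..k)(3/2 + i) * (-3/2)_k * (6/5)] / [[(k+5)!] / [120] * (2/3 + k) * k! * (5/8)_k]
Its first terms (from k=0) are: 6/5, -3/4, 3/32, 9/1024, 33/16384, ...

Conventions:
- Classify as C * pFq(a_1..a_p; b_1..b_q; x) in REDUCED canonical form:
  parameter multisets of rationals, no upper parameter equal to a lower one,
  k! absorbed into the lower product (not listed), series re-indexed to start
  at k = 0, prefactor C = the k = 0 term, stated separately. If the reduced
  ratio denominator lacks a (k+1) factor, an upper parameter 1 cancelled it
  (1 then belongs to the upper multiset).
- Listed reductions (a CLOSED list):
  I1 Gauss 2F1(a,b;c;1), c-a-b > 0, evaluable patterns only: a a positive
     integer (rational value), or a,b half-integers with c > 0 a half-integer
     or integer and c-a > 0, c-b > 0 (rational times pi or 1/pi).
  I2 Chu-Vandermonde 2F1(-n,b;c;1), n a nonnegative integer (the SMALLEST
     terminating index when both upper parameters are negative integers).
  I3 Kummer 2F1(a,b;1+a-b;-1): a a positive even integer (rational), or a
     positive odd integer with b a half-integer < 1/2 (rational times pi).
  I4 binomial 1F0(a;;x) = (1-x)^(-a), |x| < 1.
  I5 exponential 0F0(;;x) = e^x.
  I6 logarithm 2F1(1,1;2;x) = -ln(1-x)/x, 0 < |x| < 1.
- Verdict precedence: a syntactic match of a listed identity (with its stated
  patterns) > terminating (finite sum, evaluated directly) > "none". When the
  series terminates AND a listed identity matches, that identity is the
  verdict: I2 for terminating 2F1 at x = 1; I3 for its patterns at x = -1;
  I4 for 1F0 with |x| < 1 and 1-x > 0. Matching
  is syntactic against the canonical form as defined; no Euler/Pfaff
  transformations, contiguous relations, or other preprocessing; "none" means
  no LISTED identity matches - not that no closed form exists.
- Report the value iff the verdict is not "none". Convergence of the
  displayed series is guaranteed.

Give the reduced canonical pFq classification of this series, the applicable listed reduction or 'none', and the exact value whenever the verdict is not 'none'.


x = 1 here; the reduced form reads 2F1, upper {-3/2, 5/2}, lower {6}, C = 6/5. Verdict: Gauss's theorem I1 (half-integer case) applies (x = 1; upper {-3/2, 5/2} half-integers, c = 6 in the evaluable pattern). Its exact value is (131072/75075) / pi.

Structural cue: t_0 = 6/5 here, and the running product (C = 6/5, x = 1) telescopes to a rising factorial.
Adjacent-term ratio: r(k) = 1 * (k-3/2) (k+5/2) / [(k+6) (k+1)] - rational in k, leading ratio 1; with t_0 = 6/5, classification follows.


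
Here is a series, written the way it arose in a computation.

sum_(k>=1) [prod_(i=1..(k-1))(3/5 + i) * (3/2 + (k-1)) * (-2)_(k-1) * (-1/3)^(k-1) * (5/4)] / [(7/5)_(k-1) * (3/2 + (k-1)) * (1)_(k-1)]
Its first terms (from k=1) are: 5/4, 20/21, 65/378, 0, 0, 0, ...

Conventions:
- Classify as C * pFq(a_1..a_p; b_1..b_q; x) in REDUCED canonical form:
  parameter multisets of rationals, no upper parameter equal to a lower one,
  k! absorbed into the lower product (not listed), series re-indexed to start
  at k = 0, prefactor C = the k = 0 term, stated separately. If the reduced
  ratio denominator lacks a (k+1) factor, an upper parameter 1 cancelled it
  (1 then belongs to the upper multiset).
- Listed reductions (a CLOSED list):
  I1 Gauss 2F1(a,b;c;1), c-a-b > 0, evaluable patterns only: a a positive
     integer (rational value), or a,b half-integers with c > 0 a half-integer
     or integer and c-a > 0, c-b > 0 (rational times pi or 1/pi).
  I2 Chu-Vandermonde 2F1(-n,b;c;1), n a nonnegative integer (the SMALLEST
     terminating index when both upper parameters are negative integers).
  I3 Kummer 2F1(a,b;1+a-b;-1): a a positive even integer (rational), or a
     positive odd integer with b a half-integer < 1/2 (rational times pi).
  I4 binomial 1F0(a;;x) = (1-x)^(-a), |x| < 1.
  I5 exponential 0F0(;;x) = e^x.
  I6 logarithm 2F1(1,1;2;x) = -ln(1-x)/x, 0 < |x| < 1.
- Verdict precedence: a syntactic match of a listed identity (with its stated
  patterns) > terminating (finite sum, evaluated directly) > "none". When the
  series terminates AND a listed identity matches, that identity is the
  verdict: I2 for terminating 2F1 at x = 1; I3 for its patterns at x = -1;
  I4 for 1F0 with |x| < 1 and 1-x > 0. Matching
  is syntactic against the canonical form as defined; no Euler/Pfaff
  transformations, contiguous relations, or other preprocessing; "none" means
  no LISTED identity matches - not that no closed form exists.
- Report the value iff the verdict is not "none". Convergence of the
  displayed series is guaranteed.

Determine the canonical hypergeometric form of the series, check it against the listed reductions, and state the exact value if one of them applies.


Key step: from the first term 5/4: k + 3/2 divides numerator and denominator alike; C = 5/4 after cancelling.
Adjacent-term ratio: r(k) = (-1/3) * (k-2) (k+8/5) / [(k+7/5) (k+1)] ; factor over Q: parameters, x = (-1/3), and C = 5/4.

At argument -1/3: a 2F1 with upper {-2, 8/5}, lower {7/5}, scaled by C = 5/4. Verdict: terminating - no listed pattern fits, but -2 in the upper list cuts the series at k = 2; direct evaluation. Exact value: 1795/756.


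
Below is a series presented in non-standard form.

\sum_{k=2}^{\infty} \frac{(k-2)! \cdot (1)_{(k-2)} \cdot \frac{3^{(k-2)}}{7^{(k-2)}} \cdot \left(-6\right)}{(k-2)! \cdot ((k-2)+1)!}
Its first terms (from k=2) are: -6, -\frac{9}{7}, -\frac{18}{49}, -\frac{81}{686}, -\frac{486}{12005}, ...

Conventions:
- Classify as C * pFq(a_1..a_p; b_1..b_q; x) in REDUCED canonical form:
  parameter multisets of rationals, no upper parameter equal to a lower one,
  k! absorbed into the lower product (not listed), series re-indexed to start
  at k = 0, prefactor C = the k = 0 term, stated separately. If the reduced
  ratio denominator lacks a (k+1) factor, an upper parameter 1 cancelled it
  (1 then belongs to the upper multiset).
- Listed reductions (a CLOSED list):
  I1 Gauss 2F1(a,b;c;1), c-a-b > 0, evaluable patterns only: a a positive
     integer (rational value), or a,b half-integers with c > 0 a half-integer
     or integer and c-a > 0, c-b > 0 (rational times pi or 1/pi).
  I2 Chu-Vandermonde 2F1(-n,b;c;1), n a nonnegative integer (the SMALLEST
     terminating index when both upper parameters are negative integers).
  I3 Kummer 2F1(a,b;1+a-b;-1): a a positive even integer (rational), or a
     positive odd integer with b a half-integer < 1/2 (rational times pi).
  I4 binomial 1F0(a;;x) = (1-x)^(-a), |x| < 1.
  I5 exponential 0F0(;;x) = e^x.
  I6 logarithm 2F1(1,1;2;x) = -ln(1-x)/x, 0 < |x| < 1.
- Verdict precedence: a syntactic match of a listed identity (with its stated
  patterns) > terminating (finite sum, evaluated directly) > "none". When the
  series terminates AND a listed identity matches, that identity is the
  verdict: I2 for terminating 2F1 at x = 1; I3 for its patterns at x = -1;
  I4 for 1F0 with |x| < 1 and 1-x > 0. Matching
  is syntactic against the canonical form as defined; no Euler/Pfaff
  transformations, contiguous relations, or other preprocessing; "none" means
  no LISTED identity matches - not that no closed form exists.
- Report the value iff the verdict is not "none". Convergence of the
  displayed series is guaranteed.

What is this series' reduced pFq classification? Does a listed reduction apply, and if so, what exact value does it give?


The series (x = \frac{3}{7}) is 2F1: upper {1, 1}, lower {2}, prefactor -6. Verdict at x = \frac{3}{7}: the logarithmic series (I6) matches (the logarithm: parameters (1,1;2), x = \frac{3}{7}). Hence: 14 \cdot \ln\left(\frac{4}{7}\right).

Key observation: x = \frac{3}{7} and the two geometric factors (C = -6, x = 3/7) combine into one argument.
Term ratio: r(k) = \frac{3}{7} * (k+1) (k+1) / [(k+2) (k+1)] - rational; roots negated = parameters, x = \frac{3}{7}, C = -6.


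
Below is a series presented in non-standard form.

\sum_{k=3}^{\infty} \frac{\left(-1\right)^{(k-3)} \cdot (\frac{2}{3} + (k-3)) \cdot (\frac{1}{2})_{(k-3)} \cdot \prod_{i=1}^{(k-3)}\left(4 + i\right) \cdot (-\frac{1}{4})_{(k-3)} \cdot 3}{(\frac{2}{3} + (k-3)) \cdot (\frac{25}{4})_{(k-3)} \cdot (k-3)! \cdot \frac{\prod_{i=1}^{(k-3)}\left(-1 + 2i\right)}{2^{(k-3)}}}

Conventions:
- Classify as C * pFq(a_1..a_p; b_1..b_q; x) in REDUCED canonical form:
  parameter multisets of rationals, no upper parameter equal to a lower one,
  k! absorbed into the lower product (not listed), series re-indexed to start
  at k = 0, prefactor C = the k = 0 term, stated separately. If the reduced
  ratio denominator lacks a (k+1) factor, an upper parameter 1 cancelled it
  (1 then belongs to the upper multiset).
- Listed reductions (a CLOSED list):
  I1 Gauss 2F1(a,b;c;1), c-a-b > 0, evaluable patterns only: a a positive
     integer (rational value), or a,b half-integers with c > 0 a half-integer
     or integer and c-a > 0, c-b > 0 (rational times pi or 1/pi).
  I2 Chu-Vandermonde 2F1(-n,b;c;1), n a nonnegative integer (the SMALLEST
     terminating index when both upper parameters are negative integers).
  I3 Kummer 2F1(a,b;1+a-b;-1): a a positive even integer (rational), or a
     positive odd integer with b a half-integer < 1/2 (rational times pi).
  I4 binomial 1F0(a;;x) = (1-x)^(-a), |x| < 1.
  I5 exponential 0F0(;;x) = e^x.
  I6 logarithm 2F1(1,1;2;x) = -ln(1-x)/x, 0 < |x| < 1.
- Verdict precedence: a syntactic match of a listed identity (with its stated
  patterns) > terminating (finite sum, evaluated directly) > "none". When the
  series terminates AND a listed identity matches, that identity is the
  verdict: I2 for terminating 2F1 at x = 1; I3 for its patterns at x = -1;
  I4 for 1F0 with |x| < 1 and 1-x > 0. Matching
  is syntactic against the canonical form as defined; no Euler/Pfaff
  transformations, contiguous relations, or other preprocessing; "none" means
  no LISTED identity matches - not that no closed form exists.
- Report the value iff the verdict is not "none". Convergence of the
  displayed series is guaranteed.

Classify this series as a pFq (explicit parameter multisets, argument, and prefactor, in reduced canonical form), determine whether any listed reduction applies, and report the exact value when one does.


x = -1 here; the reduced form reads 2F1, upper {-\frac{1}{4}, 5}, lower {\frac{25}{4}}, C = 3. Verdict: none. A 2F1 with upper {-\frac{1}{4}, 5} fits none of I1-I6 at x = -1; the sum runs forever.

The tell: x = -1 and the running product (C = 3) telescopes to a rising factorial.
Ratio: r(k) = -1 * (k-\frac{1}{4}) (k+5) / [(k+\frac{25}{4}) (k+1)] - rational; roots negated = parameters, x = -1, C = 3.


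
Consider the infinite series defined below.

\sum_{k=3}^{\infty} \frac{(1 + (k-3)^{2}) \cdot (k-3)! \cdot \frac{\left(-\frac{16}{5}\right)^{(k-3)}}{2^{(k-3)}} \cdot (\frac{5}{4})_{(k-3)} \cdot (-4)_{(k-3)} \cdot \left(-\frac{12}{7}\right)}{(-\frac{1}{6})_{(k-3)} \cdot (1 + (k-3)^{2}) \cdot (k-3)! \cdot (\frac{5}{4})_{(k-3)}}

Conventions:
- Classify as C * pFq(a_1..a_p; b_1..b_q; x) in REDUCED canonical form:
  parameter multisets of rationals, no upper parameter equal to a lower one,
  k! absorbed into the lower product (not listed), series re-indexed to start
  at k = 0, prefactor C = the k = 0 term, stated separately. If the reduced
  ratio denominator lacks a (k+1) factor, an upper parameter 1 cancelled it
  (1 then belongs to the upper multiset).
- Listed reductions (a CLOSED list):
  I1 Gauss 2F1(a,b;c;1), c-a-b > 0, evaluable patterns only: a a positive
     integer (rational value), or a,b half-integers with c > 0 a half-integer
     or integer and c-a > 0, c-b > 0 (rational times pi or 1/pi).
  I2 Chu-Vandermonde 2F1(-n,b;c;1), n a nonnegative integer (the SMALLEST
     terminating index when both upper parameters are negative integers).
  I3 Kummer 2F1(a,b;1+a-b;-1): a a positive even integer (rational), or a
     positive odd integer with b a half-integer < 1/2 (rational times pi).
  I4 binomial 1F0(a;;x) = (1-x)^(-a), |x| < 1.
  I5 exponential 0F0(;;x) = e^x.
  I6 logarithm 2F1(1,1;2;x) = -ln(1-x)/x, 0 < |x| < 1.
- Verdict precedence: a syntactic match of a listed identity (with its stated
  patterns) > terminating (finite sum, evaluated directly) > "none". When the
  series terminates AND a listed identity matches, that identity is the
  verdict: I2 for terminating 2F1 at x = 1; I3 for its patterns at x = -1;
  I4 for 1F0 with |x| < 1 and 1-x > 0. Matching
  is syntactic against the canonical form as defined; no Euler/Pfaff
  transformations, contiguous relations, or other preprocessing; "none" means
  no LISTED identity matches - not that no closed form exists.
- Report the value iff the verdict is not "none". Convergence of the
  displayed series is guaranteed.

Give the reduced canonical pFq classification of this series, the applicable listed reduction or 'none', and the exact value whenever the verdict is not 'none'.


With C = -\frac{12}{7}: the canonical form is 2F1(-4, 1; -\frac{1}{6}; -\frac{8}{5}). Verdict: terminating at k = 4: the factor (-4)_k kills every later term; summing the 5 survivors is exact. Value: \frac{6049436268}{4090625}.

Key step: with t_0 = -\frac{12}{7}, striking the common factor k^2 + 1 reduces the term (prefactor -12/7).
Ratio: r(k) = -\frac{8}{5} * (k-4) (k+1) / [(k-\frac{1}{6}) (k+1)] ; factor over Q: parameters, x = -\frac{8}{5}, and C = -\frac{12}{7}.


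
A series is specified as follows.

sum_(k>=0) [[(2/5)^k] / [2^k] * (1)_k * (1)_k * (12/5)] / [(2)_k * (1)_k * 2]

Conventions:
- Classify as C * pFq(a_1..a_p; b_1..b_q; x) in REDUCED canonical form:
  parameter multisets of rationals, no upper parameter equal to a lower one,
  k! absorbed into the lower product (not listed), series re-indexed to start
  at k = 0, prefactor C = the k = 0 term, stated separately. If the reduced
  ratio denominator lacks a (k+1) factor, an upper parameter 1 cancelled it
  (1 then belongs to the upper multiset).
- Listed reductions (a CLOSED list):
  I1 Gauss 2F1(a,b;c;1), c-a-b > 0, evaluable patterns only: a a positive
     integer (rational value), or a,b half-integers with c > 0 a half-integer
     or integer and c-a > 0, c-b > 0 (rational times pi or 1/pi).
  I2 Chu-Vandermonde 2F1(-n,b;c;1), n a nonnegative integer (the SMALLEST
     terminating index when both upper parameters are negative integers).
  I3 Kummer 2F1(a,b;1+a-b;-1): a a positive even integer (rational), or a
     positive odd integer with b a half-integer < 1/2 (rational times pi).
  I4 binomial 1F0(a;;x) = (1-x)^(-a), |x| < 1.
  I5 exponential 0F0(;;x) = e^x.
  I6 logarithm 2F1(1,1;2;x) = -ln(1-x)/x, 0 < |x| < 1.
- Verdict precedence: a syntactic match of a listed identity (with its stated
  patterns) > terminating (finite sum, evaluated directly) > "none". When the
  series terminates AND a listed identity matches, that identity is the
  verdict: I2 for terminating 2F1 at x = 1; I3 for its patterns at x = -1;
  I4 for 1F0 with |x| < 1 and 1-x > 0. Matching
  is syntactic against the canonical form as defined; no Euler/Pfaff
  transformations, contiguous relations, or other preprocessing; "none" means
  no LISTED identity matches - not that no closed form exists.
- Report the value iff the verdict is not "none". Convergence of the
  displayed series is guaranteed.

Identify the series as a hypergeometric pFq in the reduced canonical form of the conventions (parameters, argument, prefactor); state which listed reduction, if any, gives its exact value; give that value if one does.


x = 1/5 here; the reduced form reads 2F1, upper {1, 1}, lower {2}, C = 6/5. Verdict (x = 1/5): logarithm (I6) applies (the logarithm: parameters (1,1;2), x = 1/5). Exact value: (-6) * ln(4/5).

The tell: with t_0 = 6/5, the two k-th powers (prefactor 6/5) combine into one argument.
Ratio: r(k) = (1/5) * (k+1) (k+1) / [(k+2) (k+1)] - poly over poly, x = (1/5) from leading terms; C = 6/5 at k = 0.


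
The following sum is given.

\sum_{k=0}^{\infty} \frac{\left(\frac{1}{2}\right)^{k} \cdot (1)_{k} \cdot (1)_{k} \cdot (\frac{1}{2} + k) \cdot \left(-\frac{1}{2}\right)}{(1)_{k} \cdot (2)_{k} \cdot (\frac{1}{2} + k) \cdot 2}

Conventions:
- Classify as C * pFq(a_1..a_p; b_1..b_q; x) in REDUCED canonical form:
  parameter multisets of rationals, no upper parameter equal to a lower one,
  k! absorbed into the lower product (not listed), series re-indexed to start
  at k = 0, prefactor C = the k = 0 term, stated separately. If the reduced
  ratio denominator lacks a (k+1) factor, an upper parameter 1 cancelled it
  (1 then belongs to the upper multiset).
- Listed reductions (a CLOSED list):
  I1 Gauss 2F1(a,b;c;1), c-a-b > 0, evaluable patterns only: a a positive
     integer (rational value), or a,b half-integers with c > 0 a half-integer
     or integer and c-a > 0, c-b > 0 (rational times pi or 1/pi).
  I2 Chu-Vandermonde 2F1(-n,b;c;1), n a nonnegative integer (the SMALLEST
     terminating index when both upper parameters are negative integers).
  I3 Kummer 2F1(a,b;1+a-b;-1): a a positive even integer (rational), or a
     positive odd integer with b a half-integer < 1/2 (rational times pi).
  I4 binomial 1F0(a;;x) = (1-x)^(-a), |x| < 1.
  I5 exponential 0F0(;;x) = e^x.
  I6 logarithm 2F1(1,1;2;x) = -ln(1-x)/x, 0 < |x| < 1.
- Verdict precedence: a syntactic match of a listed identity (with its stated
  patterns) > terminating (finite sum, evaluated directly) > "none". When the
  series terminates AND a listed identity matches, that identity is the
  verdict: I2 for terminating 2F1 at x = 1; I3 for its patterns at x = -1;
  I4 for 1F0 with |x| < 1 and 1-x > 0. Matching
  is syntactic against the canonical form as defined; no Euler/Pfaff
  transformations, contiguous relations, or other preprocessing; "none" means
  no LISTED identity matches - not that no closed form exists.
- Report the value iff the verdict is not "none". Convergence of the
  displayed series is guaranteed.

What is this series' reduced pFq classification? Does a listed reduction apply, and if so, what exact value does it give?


First insight: t_0 being -\frac{1}{4}, striking the common factor k + 1/2 reduces the term (C = -1/4).
Consecutive-term ratio: r(k) = \frac{1}{2} * (k+1) (k+1) / [(k+2) (k+1)] ; factor over Q: parameters, x = \frac{1}{2}, and C = -\frac{1}{4}.

This is -\frac{1}{4} * 2F1(1, 1; 2; \frac{1}{2}) in reduced canonical form. Verdict (x = \frac{1}{2}): the I6 logarithm reduction applies (the logarithm: parameters (1,1;2), x = \frac{1}{2}). Its exact value is \frac{1}{2} \cdot \ln\left(\frac{1}{2}\right).


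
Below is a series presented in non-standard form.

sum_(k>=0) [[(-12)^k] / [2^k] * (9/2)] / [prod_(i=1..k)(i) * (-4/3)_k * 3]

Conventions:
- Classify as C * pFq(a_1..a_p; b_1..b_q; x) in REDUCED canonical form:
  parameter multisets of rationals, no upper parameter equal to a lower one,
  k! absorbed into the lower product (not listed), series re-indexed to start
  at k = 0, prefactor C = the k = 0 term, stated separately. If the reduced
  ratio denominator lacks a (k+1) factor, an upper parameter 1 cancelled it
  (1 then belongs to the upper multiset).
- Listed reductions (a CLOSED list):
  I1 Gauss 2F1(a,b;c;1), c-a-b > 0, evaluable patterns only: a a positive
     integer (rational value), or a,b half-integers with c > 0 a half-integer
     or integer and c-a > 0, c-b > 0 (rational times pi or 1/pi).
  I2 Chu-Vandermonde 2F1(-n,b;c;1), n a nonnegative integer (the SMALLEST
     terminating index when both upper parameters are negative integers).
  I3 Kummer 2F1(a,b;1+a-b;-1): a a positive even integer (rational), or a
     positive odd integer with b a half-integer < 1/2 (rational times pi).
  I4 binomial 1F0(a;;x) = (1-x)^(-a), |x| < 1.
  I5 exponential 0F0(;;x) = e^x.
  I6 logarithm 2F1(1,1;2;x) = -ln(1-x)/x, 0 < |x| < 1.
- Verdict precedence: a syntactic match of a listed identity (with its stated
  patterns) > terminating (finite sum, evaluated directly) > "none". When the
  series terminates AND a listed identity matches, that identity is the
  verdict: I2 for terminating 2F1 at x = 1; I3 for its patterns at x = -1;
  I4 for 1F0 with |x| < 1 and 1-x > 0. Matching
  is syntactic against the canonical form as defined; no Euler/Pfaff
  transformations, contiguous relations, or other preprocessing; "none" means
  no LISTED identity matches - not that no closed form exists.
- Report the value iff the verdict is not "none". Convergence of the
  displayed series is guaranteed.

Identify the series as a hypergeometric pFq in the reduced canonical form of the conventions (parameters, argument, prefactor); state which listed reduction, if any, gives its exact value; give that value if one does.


Reduced: x = -6, 0F1, upper = {-}, lower = {-4/3}, C = 3/2. Verdict: none - this 0F1 at x = -6 matches no listed pattern, and upper {-} holds no stopper.

The tell: with t_0 = 3/2, the two k-th powers (C = 3/2, x = -6) combine into one argument.
Consecutive-term ratio: r(k) = (-6) * 1 / [(k-4/3) (k+1)] - rational; roots negated = parameters, x = (-6), C = 3/2.


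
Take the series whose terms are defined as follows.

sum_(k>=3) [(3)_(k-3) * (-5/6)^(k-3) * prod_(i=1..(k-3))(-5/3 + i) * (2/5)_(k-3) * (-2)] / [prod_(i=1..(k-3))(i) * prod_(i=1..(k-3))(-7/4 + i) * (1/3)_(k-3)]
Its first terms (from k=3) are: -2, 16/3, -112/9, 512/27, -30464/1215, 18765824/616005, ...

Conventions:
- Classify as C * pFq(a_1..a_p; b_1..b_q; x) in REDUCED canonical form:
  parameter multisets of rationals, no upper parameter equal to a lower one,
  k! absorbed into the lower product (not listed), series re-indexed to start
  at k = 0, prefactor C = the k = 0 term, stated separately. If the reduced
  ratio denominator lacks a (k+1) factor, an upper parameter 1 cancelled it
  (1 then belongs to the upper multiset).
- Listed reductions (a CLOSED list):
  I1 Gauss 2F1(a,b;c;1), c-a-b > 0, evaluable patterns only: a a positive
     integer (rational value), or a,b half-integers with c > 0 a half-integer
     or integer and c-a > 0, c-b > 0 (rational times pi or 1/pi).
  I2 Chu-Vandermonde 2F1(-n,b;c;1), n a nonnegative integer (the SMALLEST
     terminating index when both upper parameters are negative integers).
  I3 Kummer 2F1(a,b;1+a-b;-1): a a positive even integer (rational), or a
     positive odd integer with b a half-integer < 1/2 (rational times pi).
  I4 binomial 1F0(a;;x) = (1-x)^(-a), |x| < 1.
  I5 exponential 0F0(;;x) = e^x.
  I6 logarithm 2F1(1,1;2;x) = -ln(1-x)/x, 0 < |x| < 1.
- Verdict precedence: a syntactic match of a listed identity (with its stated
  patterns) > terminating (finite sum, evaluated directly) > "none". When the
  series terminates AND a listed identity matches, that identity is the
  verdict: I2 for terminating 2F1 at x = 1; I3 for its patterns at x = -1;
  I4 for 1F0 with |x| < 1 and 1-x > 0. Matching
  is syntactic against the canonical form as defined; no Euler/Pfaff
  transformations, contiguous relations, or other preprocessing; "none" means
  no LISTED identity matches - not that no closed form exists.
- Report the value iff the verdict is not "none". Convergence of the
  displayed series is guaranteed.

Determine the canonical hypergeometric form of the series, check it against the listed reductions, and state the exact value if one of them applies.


With C = -2: the canonical form is 3F2(-2/3, 2/5, 3; -3/4, 1/3; -5/6). Verdict: none - at argument -5/6 the multisets {-2/3, 2/5, 3} ; {-3/4, 1/3} match no listed identity.

First insight: t_0 being -2, the lower running product (C = -2, x = -5/6) is a rising factorial.
Ratio: r(k) = (-5/6) * (k-2/3) (k+2/5) (k+3) / [(k-3/4) (k+1/3) (k+1)] - poly over poly, x = (-5/6) from leading terms; C = -2 at k = 0.
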